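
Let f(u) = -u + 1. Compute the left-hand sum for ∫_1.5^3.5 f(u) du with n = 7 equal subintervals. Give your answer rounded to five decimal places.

Δu = (3.5 − 1.5)/7 = 2/7.
Left endpoints: 1.5, 25/14, 29/14, 33/14, 37/14, 41/14, 45/14.
f(1.5) = -0.5, f(25/14) = -11/14, f(29/14) = -15/14, f(33/14) = -19/14, f(37/14) = -23/14, f(41/14) = -27/14, f(45/14) = -31/14.
Sum = Δu · [f(1.5) + f(25/14) + f(29/14) + ...].
Sum ≈ -2.71429.

-2.71429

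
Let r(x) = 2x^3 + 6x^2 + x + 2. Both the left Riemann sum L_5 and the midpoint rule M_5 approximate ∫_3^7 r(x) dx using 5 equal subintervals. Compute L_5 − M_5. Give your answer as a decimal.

-327.36

L_5 = 1484.96.
M_5 = 1812.32.
L_5 − M_5 = -327.36.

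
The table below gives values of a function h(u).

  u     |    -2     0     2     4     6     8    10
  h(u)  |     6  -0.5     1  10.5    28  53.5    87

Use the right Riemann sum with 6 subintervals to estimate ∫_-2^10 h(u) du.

Δu = 2.
Sum = 2·[(-0.5) + 1 + 10.5 + 28 + 53.5 + 87] = 359.

359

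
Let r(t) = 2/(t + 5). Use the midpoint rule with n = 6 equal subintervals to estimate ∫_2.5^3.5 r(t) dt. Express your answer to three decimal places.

Δt = (3.5 − 2.5)/6 = 1/6.
Midpoints: 31/12, 2.75, 35/12, 37/12, 3.25, 41/12.
r(31/12) = 24/91, r(2.75) = 8/31, r(35/12) = 24/95, r(37/12) = 24/97, r(3.25) = 8/33, r(41/12) = 24/101.
Sum = Δt · [r(31/12) + r(2.75) + r(35/12) + ...].
Sum ≈ 0.250.

0.250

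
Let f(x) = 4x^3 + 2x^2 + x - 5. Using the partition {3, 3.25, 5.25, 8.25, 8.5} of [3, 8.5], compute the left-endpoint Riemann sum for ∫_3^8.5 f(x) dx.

2843.296875

Subinterval widths: 0.25, 2, 3, 0.25.
Left endpoints: 3, 3.25, 5.25, 8.25.
f(3) = 124, f(3.25) = 156.6875, f(5.25) = 634.1875, f(8.25) = 2385.4375.
Sum = Σ Δx_i · f(x_i).
Sum = 2843.296875.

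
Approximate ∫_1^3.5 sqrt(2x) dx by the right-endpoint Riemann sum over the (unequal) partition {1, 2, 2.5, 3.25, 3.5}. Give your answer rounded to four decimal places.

Subinterval widths: 1, 0.5, 0.75, 0.25.
Right endpoints: 2, 2.5, 3.25, 3.5.
f(2) ≈ 2.0000, f(2.5) ≈ 2.2361, f(3.25) ≈ 2.5495, f(3.5) ≈ 2.6458.
Sum = Σ Δx_i · f(x_i).
Sum ≈ 5.6916.

5.6916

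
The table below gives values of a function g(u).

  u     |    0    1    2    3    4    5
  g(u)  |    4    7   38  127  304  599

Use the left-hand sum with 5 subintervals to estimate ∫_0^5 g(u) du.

Δu = 1.
Sum = 1·[4 + 7 + 38 + 127 + 304] = 480.

480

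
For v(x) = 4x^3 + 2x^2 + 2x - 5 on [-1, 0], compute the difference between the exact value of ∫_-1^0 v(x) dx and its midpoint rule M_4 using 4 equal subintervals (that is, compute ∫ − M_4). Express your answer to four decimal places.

-0.0208

Exact integral: ∫_-1^0 v(x) dx ≈ -6.333333.
M_4 = -6.3125.
Error ≈ -6.333333 − (-6.3125) ≈ -0.0208.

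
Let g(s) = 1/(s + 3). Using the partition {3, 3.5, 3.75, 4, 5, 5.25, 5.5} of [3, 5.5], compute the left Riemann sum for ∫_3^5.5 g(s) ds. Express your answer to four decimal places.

Subinterval widths: 0.5, 0.25, 0.25, 1, 0.25, 0.25.
Left endpoints: 3, 3.5, 3.75, 4, 5, 5.25.
g(3) = 1/6, g(3.5) = 2/13, g(3.75) = 4/27, g(4) = 1/7, g(5) = 0.125, g(5.25) = 4/33.
Sum = Σ Δs_i · g(s_i).
Sum ≈ 0.3632.

0.3632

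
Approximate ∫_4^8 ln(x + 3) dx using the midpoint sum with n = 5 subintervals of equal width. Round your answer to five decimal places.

8.75686

Δx = (8 − 4)/5 = 0.8.
Midpoints: 4.4, 5.2, 6, 6.8, 7.6.
f(4.4) ≈ 2.00148, f(5.2) ≈ 2.10413, f(6) ≈ 2.19722, f(6.8) ≈ 2.28238, f(7.6) ≈ 2.36085.
Sum = Δx · [f(4.4) + f(5.2) + f(6) + f(6.8) + f(7.6)].
Sum ≈ 8.75686.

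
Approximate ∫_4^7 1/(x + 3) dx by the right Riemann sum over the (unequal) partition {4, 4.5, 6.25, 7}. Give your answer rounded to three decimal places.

Subinterval widths: 0.5, 1.75, 0.75.
Right endpoints: 4.5, 6.25, 7.
f(4.5) = 2/15, f(6.25) = 4/37, f(7) = 0.1.
Sum = Σ Δx_i · f(x_i).
Sum ≈ 0.331.

0.331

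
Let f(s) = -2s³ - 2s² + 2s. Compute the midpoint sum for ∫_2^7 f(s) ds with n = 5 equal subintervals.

-1358.75

Δs = (7 − 2)/5 = 1.
Midpoints: 2.5, 3.5, 4.5, 5.5, 6.5.
f(2.5) = -38.75, f(3.5) = -103.25, f(4.5) = -213.75, f(5.5) = -382.25, f(6.5) = -620.75.
Sum = Δs · [f(2.5) + f(3.5) + f(4.5) + f(5.5) + f(6.5)].
Sum = -1358.75.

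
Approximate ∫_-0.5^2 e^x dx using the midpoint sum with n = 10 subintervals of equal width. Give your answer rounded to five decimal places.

Δx = (2 − (-0.5))/10 = 0.25.
Midpoints: -0.375, -0.125, 0.125, 0.375, 0.625, 0.875, 1.125, 1.375, 1.625, 1.875.
f(-0.375) ≈ 0.68729, f(-0.125) ≈ 0.88250, f(0.125) ≈ 1.13315, f(0.375) ≈ 1.45499, f(0.625) ≈ 1.86825, f(0.875) ≈ 2.39888, f(1.125) ≈ 3.08022, f(1.375) ≈ 3.95508, f(1.625) ≈ 5.07842, f(1.875) ≈ 6.52082.
Sum = Δx · [f(-0.375) + f(-0.125) + f(0.125) + ...].
Sum ≈ 6.76489.

6.76489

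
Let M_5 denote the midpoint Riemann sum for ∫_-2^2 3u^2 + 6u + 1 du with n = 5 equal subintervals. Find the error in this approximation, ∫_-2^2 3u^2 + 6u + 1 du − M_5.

0.64

Exact integral: ∫_-2^2 f(u) du = 20.
M_5 = 19.36.
Error = 20 − 19.36 = 0.64.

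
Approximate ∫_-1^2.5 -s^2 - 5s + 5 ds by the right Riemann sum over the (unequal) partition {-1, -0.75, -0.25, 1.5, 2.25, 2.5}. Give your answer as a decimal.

Subinterval widths: 0.25, 0.5, 1.75, 0.75, 0.25.
Right endpoints: -0.75, -0.25, 1.5, 2.25, 2.5.
f(-0.75) = 8.1875, f(-0.25) = 6.1875, f(1.5) = -4.75, f(2.25) = -11.3125, f(2.5) = -13.75.
Sum = Σ Δs_i · f(s_i).
Sum = -15.09375.

-15.09375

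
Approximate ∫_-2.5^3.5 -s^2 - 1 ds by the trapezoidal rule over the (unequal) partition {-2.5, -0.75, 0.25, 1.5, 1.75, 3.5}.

-27.78125

Subinterval widths: 1.75, 1, 1.25, 0.25, 1.75.
f(-2.5) = -7.25, f(-0.75) = -1.5625, f(0.25) = -1.0625, f(1.5) = -3.25, f(1.75) = -4.0625, f(3.5) = -13.25.
On each subinterval the trapezoid contributes (Δs_i/2)·[f(s_{i-1}) + f(s_i)].
Sum = -27.78125.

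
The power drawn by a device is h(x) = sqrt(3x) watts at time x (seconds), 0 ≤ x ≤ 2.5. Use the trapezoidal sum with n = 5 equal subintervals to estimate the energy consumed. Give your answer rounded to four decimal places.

Δx = (2.5 − 0)/5 = 0.5.
h(0) ≈ 0.0000, h(0.5) ≈ 1.2247, h(1) ≈ 1.7321, h(1.5) ≈ 2.1213, h(2) ≈ 2.4495, h(2.5) ≈ 2.7386.
T_5 = (Δx/2)·[h(x_0) + 2h(x_1) + ... + 2h(x_{4}) + h(x_5)].
Sum ≈ 4.4485.

4.4485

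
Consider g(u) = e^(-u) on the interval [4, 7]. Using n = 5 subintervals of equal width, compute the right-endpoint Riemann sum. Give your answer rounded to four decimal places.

0.0127

Δu = (7 − 4)/5 = 0.6.
Right endpoints: 4.6, 5.2, 5.8, 6.4, 7.
g(4.6) ≈ 0.0101, g(5.2) ≈ 0.0055, g(5.8) ≈ 0.0030, g(6.4) ≈ 0.0017, g(7) ≈ 0.0009.
Sum = Δu · [g(4.6) + g(5.2) + g(5.8) + g(6.4) + g(7)].
Sum ≈ 0.0127.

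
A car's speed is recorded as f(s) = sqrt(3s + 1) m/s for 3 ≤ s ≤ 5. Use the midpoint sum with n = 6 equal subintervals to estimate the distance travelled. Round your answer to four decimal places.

7.1954

Δs = (5 − 3)/6 = 1/3.
Midpoints: 19/6, 3.5, 23/6, 25/6, 4.5, 29/6.
f(19/6) ≈ 3.2404, f(3.5) ≈ 3.3912, f(23/6) ≈ 3.5355, f(25/6) ≈ 3.6742, f(4.5) ≈ 3.8079, f(29/6) ≈ 3.9370.
Sum = Δs · [f(19/6) + f(3.5) + f(23/6) + ...].
Sum ≈ 7.1954.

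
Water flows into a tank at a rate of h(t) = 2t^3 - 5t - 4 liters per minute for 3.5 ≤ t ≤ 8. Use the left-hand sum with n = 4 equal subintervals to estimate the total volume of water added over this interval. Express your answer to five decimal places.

Δt = (8 − 3.5)/4 = 1.125.
Left endpoints: 3.5, 4.625, 5.75, 6.875.
h(3.5) = 64.25, h(4.625) = 170.73828125, h(5.75) = 347.46875, h(6.875) = 611.52734375.
Sum = Δt · [h(3.5) + h(4.625) + h(5.75) + h(6.875)].
Sum ≈ 1343.23242.

1343.23242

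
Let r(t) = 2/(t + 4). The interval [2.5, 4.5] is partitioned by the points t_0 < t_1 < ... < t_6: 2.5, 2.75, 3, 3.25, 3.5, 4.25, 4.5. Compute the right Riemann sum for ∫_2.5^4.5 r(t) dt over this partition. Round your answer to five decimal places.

0.52178

Subinterval widths: 0.25, 0.25, 0.25, 0.25, 0.75, 0.25.
Right endpoints: 2.75, 3, 3.25, 3.5, 4.25, 4.5.
r(2.75) = 8/27, r(3) = 2/7, r(3.25) = 8/29, r(3.5) = 4/15, r(4.25) = 8/33, r(4.5) = 4/17.
Sum = Σ Δt_i · r(t_i).
Sum ≈ 0.52178.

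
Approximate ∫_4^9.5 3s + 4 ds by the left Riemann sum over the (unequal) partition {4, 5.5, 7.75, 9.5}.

117.8125

Subinterval widths: 1.5, 2.25, 1.75.
Left endpoints: 4, 5.5, 7.75.
f(4) = 16, f(5.5) = 20.5, f(7.75) = 27.25.
Sum = Σ Δs_i · f(s_i).
Sum = 117.8125.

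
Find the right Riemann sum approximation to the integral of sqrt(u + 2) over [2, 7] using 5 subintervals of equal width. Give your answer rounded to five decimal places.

Δu = (7 − 2)/5 = 1.
Right endpoints: 3, 4, 5, 6, 7.
f(3) ≈ 2.23607, f(4) ≈ 2.44949, f(5) ≈ 2.64575, f(6) ≈ 2.82843, f(7) ≈ 3.00000.
Sum = Δu · [f(3) + f(4) + f(5) + f(6) + f(7)].
Sum ≈ 13.15974.

13.15974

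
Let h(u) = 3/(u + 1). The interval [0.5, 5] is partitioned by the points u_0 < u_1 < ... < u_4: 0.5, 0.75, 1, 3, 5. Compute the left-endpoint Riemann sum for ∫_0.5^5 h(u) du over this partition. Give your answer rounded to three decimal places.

Subinterval widths: 0.25, 0.25, 2, 2.
Left endpoints: 0.5, 0.75, 1, 3.
h(0.5) = 2, h(0.75) = 12/7, h(1) = 1.5, h(3) = 0.75.
Sum = Σ Δu_i · h(u_i).
Sum ≈ 5.429.

5.429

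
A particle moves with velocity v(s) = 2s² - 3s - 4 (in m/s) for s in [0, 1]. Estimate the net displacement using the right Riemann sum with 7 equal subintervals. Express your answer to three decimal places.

-4.898

Δs = (1 − 0)/7 = 1/7.
Right endpoints: 1/7, 2/7, 3/7, 4/7, 5/7, 6/7, 1.
v(1/7) = -215/49, v(2/7) = -230/49, v(3/7) = -241/49, v(4/7) = -248/49, v(5/7) = -251/49, v(6/7) = -250/49, v(1) = -5.
Sum = Δs · [v(1/7) + v(2/7) + v(3/7) + ...].
Sum ≈ -4.898.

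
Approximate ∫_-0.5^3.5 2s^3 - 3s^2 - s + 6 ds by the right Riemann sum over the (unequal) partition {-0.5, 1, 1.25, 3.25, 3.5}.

Subinterval widths: 1.5, 0.25, 2, 0.25.
Right endpoints: 1, 1.25, 3.25, 3.5.
f(1) = 4, f(1.25) = 3.96875, f(3.25) = 39.71875, f(3.5) = 51.5.
Sum = Σ Δs_i · f(s_i).
Sum = 99.3046875.

99.3046875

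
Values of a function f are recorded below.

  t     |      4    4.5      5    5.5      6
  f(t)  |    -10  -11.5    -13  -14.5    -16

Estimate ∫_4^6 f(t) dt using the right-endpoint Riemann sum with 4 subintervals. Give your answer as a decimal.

Δt = 0.5.
Sum = 0.5·[(-11.5) + (-13) + (-14.5) + (-16)] = -27.5.

-27.5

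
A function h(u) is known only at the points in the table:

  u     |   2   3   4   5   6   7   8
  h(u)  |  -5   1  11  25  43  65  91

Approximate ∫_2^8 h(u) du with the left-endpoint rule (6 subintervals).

Δu = 1.
Sum = 1·[(-5) + 1 + 11 + 25 + 43 + 65] = 140.

140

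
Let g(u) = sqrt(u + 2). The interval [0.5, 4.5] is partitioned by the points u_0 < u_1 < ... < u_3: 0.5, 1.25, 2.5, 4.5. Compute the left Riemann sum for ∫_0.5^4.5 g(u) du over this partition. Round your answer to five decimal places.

Subinterval widths: 0.75, 1.25, 2.
Left endpoints: 0.5, 1.25, 2.5.
g(0.5) ≈ 1.58114, g(1.25) ≈ 1.80278, g(2.5) ≈ 2.12132.
Sum = Σ Δu_i · g(u_i).
Sum ≈ 7.68196.

7.68196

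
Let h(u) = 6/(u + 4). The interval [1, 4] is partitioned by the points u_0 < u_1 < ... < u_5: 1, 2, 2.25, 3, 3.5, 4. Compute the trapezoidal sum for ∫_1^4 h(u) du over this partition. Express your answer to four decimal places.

2.8282

Subinterval widths: 1, 0.25, 0.75, 0.5, 0.5.
h(1) = 1.2, h(2) = 1, h(2.25) = 0.96, h(3) = 6/7, h(3.5) = 0.8, h(4) = 0.75.
On each subinterval the trapezoid contributes (Δu_i/2)·[h(u_{i-1}) + h(u_i)].
Sum ≈ 2.8282.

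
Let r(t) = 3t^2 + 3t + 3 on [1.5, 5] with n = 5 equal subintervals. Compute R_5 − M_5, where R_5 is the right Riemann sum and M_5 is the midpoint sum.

28.84875

R_5 = 194.67.
M_5 = 165.82125.
R_5 − M_5 = 28.84875.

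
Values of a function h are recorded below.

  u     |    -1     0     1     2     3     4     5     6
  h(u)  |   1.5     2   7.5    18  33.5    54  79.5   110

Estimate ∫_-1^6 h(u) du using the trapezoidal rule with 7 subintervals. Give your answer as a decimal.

Δu = 1.
T_7 = (1/2)·[1.5 + 2·2 + 2·7.5 + 2·18 + 2·33.5 + 2·54 + 2·79.5 + 110] = 250.25.

250.25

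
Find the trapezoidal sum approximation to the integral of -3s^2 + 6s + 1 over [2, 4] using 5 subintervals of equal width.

Δs = (4 − 2)/5 = 0.4.
f(2) = 1, f(2.4) = -1.88, f(2.8) = -5.72, f(3.2) = -10.52, f(3.6) = -16.28, f(4) = -23.
T_5 = (Δs/2)·[f(s_0) + 2f(s_1) + ... + 2f(s_{4}) + f(s_5)].
Sum = -18.16.

-18.16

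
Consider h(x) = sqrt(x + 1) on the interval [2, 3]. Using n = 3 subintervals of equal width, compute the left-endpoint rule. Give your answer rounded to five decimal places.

1.82422

Δx = (3 − 2)/3 = 1/3.
Left endpoints: 2, 7/3, 8/3.
h(2) ≈ 1.73205, h(7/3) ≈ 1.82574, h(8/3) ≈ 1.91485.
Sum = Δx · [h(2) + h(7/3) + h(8/3)].
Sum ≈ 1.82422.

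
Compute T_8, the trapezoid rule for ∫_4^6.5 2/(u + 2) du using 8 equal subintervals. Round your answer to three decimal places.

Δu = (6.5 − 4)/8 = 0.3125.
f(4) = 1/3, f(4.3125) = 32/101, f(4.625) = 16/53, f(4.9375) = 32/111, f(5.25) = 8/29, f(5.5625) = 32/121, f(5.875) = 16/63, f(6.1875) = 32/131, f(6.5) = 4/17.
T_8 = (Δu/2)·[f(u_0) + 2f(u_1) + ... + 2f(u_{7}) + f(u_8)].
Sum ≈ 0.697.

0.697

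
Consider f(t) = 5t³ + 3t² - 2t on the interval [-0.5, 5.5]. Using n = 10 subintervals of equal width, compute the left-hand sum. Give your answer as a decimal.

1021.68

Δt = (5.5 − (-0.5))/10 = 0.6.
Left endpoints: -0.5, 0.1, 0.7, 1.3, 1.9, 2.5, 3.1, 3.7, 4.3, 4.9.
f(-0.5) = 1.125, f(0.1) = -0.165, f(0.7) = 1.785, f(1.3) = 13.455, f(1.9) = 41.325, f(2.5) = 91.875, f(3.1) = 171.585, f(3.7) = 286.935, f(4.3) = 444.405, f(4.9) = 650.475.
Sum = Δt · [f(-0.5) + f(0.1) + f(0.7) + ...].
Sum = 1021.68.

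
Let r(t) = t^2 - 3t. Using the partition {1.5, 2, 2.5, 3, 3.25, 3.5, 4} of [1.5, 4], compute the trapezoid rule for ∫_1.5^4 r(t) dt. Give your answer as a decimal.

Subinterval widths: 0.5, 0.5, 0.5, 0.25, 0.25, 0.5.
r(1.5) = -2.25, r(2) = -2, r(2.5) = -1.25, r(3) = 0, r(3.25) = 0.8125, r(3.5) = 1.75, r(4) = 4.
On each subinterval the trapezoid contributes (Δt_i/2)·[r(t_{i-1}) + r(t_i)].
Sum = -0.328125.

-0.328125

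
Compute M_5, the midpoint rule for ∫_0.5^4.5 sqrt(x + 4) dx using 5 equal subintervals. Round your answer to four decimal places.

Δx = (4.5 − 0.5)/5 = 0.8.
Midpoints: 0.9, 1.7, 2.5, 3.3, 4.1.
f(0.9) ≈ 2.2136, f(1.7) ≈ 2.3875, f(2.5) ≈ 2.5495, f(3.3) ≈ 2.7019, f(4.1) ≈ 2.8460.
Sum = Δx · [f(0.9) + f(1.7) + f(2.5) + f(3.3) + f(4.1)].
Sum ≈ 10.1588.

10.1588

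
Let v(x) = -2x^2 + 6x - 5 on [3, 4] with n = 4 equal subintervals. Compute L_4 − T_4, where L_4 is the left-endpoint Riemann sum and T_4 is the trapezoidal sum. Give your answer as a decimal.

1

L_4 = -7.6875.
T_4 = -8.6875.
L_4 − T_4 = 1.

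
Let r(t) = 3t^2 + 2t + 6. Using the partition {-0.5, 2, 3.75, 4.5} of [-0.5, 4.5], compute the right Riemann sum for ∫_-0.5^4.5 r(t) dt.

209.265625

Subinterval widths: 2.5, 1.75, 0.75.
Right endpoints: 2, 3.75, 4.5.
r(2) = 22, r(3.75) = 55.6875, r(4.5) = 75.75.
Sum = Σ Δt_i · r(t_i).
Sum = 209.265625.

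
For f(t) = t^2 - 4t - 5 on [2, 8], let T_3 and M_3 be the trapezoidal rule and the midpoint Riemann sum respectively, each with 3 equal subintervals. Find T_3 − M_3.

6

T_3 = 22.
M_3 = 16.
T_3 − M_3 = 6.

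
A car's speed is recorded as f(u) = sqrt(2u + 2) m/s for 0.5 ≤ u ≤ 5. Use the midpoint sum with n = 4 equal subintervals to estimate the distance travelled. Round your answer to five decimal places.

12.13925

Δu = (5 − 0.5)/4 = 1.125.
Midpoints: 1.0625, 2.1875, 3.3125, 4.4375.
f(1.0625) ≈ 2.03101, f(2.1875) ≈ 2.52488, f(3.3125) ≈ 2.93684, f(4.4375) ≈ 3.29773.
Sum = Δu · [f(1.0625) + f(2.1875) + f(3.3125) + f(4.4375)].
Sum ≈ 12.13925.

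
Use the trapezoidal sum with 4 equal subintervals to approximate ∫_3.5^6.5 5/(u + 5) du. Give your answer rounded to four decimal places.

1.5129

Δu = (6.5 − 3.5)/4 = 0.75.
f(3.5) = 10/17, f(4.25) = 20/37, f(5) = 0.5, f(5.75) = 20/43, f(6.5) = 10/23.
T_4 = (Δu/2)·[f(u_0) + 2f(u_1) + 2f(u_2) + 2f(u_3) + f(u_4)].
Sum ≈ 1.5129.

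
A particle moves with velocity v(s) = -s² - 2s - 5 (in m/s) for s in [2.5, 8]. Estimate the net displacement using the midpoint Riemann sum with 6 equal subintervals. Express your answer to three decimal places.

Δs = (8 − 2.5)/6 = 11/12.
Midpoints: 71/24, 3.875, 115/24, 137/24, 6.625, 181/24.
v(71/24) = -11329/576, v(3.875) = -27.765625, v(115/24) = -21625/576, v(137/24) = -28225/576, v(6.625) = -62.140625, v(181/24) = -44329/576.
Sum = Δs · [v(71/24) + v(3.875) + v(115/24) + ...].
Sum ≈ -250.323.

-250.323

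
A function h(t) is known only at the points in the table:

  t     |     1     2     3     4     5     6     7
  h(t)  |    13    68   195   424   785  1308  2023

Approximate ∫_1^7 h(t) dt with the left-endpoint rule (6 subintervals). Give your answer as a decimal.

Δt = 1.
Sum = 1·[13 + 68 + 195 + 424 + 785 + 1308] = 2793.

2793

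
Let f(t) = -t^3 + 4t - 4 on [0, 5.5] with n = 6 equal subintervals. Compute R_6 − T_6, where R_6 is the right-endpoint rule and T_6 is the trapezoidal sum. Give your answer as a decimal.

-66.171875

R_6 ≈ -262.792101.
T_6 ≈ -196.620226.
R_6 − T_6 = -66.171875.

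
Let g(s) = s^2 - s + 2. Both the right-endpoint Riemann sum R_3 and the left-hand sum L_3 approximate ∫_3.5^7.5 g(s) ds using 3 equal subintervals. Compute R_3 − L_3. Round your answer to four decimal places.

53.3333

R_3 ≈ 140.185185.
L_3 ≈ 86.851852.
R_3 − L_3 ≈ 53.3333.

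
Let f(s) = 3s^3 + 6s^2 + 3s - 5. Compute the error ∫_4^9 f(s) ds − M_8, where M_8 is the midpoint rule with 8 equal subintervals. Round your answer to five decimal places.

Exact integral: ∫_4^9 f(s) ds = 6131.25.
M_8 ≈ 6120.7519531.
Error ≈ 6131.25 − 6120.7519531 ≈ 10.49805.

10.49805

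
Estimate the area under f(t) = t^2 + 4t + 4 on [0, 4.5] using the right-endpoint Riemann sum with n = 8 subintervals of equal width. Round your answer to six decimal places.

99.870117

Δt = (4.5 − 0)/8 = 0.5625.
Right endpoints: 0.5625, 1.125, 1.6875, 2.25, 2.8125, 3.375, 3.9375, 4.5.
f(0.5625) = 6.56640625, f(1.125) = 9.765625, f(1.6875) = 13.59765625, f(2.25) = 18.0625, f(2.8125) = 23.16015625, f(3.375) = 28.890625, f(3.9375) = 35.25390625, f(4.5) = 42.25.
Sum = Δt · [f(0.5625) + f(1.125) + f(1.6875) + ...].
Sum ≈ 99.870117.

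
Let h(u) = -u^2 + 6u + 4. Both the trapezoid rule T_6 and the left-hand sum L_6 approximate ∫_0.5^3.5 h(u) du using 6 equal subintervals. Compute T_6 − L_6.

1.5

T_6 = 33.625.
L_6 = 32.125.
T_6 − L_6 = 1.5.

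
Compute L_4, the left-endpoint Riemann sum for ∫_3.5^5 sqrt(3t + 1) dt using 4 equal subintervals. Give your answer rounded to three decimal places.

Δt = (5 − 3.5)/4 = 0.375.
Left endpoints: 3.5, 3.875, 4.25, 4.625.
f(3.5) ≈ 3.391, f(3.875) ≈ 3.553, f(4.25) ≈ 3.708, f(4.625) ≈ 3.857.
Sum = Δt · [f(3.5) + f(3.875) + f(4.25) + f(4.625)].
Sum ≈ 5.441.

5.441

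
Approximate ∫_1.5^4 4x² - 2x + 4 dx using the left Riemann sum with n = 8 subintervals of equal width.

Δx = (4 − 1.5)/8 = 0.3125.
Left endpoints: 1.5, 1.8125, 2.125, 2.4375, 2.75, 3.0625, 3.375, 3.6875.
f(1.5) = 10, f(1.8125) = 13.515625, f(2.125) = 17.8125, f(2.4375) = 22.890625, f(2.75) = 28.75, f(3.0625) = 35.390625, f(3.375) = 42.8125, f(3.6875) = 51.015625.
Sum = Δx · [f(1.5) + f(1.8125) + f(2.125) + ...].
Sum = 69.43359375.

69.43359375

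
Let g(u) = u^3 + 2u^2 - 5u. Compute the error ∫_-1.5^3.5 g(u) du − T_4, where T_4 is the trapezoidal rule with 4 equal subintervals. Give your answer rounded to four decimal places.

Exact integral: ∫_-1.5^3.5 g(u) du ≈ 42.083333.
T_4 = 48.59375.
Error ≈ 42.083333 − 48.59375 ≈ -6.5104.

-6.5104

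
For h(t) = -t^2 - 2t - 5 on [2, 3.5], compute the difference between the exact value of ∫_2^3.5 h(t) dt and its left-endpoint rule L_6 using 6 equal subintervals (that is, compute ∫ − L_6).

Exact integral: ∫_2^3.5 h(t) dt = -27.375.
L_6 = -25.984375.
Error = -27.375 − (-25.984375) = -1.390625.

-1.390625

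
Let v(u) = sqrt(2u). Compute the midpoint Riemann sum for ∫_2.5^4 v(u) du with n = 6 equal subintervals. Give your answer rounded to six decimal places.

Δu = (4 − 2.5)/6 = 0.25.
Midpoints: 2.625, 2.875, 3.125, 3.375, 3.625, 3.875.
v(2.625) ≈ 2.291288, v(2.875) ≈ 2.397916, v(3.125) ≈ 2.500000, v(3.375) ≈ 2.598076, v(3.625) ≈ 2.692582, v(3.875) ≈ 2.783882.
Sum = Δu · [v(2.625) + v(2.875) + v(3.125) + ...].
Sum ≈ 3.815936.

3.815936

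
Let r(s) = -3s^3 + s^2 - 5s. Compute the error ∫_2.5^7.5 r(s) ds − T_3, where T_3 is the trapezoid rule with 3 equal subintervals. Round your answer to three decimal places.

Exact integral: ∫_2.5^7.5 r(s) ds ≈ -2333.33333.
T_3 ≈ -2435.18519.
Error ≈ -2333.33333 − (-2435.18519) ≈ 101.852.

101.852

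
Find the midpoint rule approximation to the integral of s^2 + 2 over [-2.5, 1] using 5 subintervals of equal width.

Δs = (1 − (-2.5))/5 = 0.7.
Midpoints: -2.15, -1.45, -0.75, -0.05, 0.65.
f(-2.15) = 6.6225, f(-1.45) = 4.1025, f(-0.75) = 2.5625, f(-0.05) = 2.0025, f(0.65) = 2.4225.
Sum = Δs · [f(-2.15) + f(-1.45) + f(-0.75) + f(-0.05) + f(0.65)].
Sum = 12.39875.

12.39875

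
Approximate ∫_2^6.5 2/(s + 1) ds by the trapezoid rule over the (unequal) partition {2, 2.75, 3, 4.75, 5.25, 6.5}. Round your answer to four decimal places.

1.8546

Subinterval widths: 0.75, 0.25, 1.75, 0.5, 1.25.
f(2) = 2/3, f(2.75) = 8/15, f(3) = 0.5, f(4.75) = 8/23, f(5.25) = 0.32, f(6.5) = 4/15.
On each subinterval the trapezoid contributes (Δs_i/2)·[f(s_{i-1}) + f(s_i)].
Sum ≈ 1.8546.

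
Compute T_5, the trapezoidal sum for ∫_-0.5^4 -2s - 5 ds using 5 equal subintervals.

Δs = (4 − (-0.5))/5 = 0.9.
f(-0.5) = -4, f(0.4) = -5.8, f(1.3) = -7.6, f(2.2) = -9.4, f(3.1) = -11.2, f(4) = -13.
T_5 = (Δs/2)·[f(s_0) + 2f(s_1) + ... + 2f(s_{4}) + f(s_5)].
Sum = -38.25.

-38.25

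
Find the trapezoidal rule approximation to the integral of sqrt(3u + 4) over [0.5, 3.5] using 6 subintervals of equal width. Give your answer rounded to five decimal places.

Δu = (3.5 − 0.5)/6 = 0.5.
f(0.5) ≈ 2.34521, f(1) ≈ 2.64575, f(1.5) ≈ 2.91548, f(2) ≈ 3.16228, f(2.5) ≈ 3.39116, f(3) ≈ 3.60555, f(3.5) ≈ 3.80789.
T_6 = (Δu/2)·[f(u_0) + 2f(u_1) + ... + 2f(u_{5}) + f(u_6)].
Sum ≈ 9.39838.

9.39838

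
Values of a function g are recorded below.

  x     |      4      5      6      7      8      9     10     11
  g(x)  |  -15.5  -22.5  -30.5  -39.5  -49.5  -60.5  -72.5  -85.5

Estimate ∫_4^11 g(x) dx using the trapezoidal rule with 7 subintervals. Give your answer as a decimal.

Δx = 1.
T_7 = (1/2)·[(-15.5) + 2·(-22.5) + 2·(-30.5) + 2·(-39.5) + 2·(-49.5) + 2·(-60.5) + 2·(-72.5) + (-85.5)] = -325.5.

-325.5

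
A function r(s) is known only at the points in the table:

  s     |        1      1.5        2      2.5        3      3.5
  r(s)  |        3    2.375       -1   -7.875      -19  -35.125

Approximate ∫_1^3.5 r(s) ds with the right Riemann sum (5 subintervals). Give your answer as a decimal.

-30.3125

Δs = 0.5.
Sum = 0.5·[2.375 + (-1) + (-7.875) + (-19) + (-35.125)] = -30.3125.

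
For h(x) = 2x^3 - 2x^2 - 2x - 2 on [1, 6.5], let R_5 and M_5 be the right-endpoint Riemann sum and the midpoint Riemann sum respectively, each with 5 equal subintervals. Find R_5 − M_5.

R_5 = 929.665.
M_5 = 645.995625.
R_5 − M_5 = 283.669375.

283.669375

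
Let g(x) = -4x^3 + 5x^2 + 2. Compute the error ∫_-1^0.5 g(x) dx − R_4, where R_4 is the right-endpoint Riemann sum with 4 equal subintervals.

1.265625

Exact integral: ∫_-1^0.5 g(x) dx = 5.8125.
R_4 = 4.546875.
Error = 5.8125 − 4.546875 = 1.265625.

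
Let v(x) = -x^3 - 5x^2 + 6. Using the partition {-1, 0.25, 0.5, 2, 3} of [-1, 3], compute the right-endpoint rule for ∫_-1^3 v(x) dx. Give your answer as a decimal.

Subinterval widths: 1.25, 0.25, 1.5, 1.
Right endpoints: 0.25, 0.5, 2, 3.
v(0.25) = 5.671875, v(0.5) = 4.625, v(2) = -22, v(3) = -66.
Sum = Σ Δx_i · v(x_i).
Sum = -90.75390625.

-90.75390625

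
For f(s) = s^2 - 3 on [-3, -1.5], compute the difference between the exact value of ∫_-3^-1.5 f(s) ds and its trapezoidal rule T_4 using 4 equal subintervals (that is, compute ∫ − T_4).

Exact integral: ∫_-3^-1.5 f(s) ds = 3.375.
T_4 = 3.41015625.
Error = 3.375 − 3.41015625 = -0.03515625.

-0.03515625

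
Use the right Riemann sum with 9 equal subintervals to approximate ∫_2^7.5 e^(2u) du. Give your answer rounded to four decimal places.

2831908.4056

Δu = (7.5 − 2)/9 = 11/18.
Right endpoints: 47/18, 29/9, 23/6, 40/9, 91/18, 17/3, 113/18, 62/9, 7.5.
f(47/18) ≈ 185.3456, f(29/9) ≈ 629.1970, f(23/6) ≈ 2135.9497, f(40/9) ≈ 7250.9581, f(91/18) ≈ 24614.9955, f(17/3) ≈ 83561.0961, f(113/18) ≈ 283666.7905, f(62/9) ≈ 962970.2312, f(7.5) ≈ 3269017.3725.
Sum = Δu · [f(47/18) + f(29/9) + f(23/6) + ...].
Sum ≈ 2831908.4056.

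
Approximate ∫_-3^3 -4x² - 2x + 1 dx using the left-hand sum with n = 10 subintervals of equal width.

-63.84

Δx = (3 − (-3))/10 = 0.6.
Left endpoints: -3, -2.4, -1.8, -1.2, -0.6, 0, 0.6, 1.2, 1.8, 2.4.
f(-3) = -29, f(-2.4) = -17.24, f(-1.8) = -8.36, f(-1.2) = -2.36, f(-0.6) = 0.76, f(0) = 1, f(0.6) = -1.64, f(1.2) = -7.16, f(1.8) = -15.56, f(2.4) = -26.84.
Sum = Δx · [f(-3) + f(-2.4) + f(-1.8) + ...].
Sum = -63.84.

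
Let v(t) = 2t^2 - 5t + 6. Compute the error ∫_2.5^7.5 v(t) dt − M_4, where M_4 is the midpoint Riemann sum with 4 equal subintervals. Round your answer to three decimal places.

1.302

Exact integral: ∫_2.5^7.5 v(t) dt ≈ 175.83333.
M_4 = 174.53125.
Error ≈ 175.83333 − 174.53125 ≈ 1.302.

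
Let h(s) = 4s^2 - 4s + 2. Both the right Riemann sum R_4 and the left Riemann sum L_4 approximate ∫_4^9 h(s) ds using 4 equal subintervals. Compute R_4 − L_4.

R_4 = 921.875.
L_4 = 621.875.
R_4 − L_4 = 300.

300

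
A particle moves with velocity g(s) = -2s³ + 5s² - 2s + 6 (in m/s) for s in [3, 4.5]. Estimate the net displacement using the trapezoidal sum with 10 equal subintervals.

-60.0046875

Δs = (4.5 − 3)/10 = 0.15.
g(3) = -9, g(3.15) = -13.19925, g(3.3) = -18.024, g(3.45) = -23.51475, g(3.6) = -29.712, g(3.75) = -36.65625, g(3.9) = -44.388, g(4.05) = -52.94775, g(4.2) = -62.376, g(4.35) = -72.71325, g(4.5) = -84.
T_10 = (Δs/2)·[g(s_0) + 2g(s_1) + ... + 2g(s_{9}) + g(s_10)].
Sum = -60.0046875.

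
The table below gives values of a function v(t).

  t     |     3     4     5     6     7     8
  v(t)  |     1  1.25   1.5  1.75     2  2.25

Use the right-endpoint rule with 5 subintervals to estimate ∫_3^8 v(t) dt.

Δt = 1.
Sum = 1·[1.25 + 1.5 + 1.75 + 2 + 2.25] = 8.75.

8.75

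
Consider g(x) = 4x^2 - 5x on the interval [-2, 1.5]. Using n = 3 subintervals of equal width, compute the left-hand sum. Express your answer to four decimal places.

Δx = (1.5 − (-2))/3 = 7/6.
Left endpoints: -2, -5/6, 1/3.
g(-2) = 26, g(-5/6) = 125/18, g(1/3) = -11/9.
Sum = Δx · [g(-2) + g(-5/6) + g(1/3)].
Sum ≈ 37.0093.

37.0093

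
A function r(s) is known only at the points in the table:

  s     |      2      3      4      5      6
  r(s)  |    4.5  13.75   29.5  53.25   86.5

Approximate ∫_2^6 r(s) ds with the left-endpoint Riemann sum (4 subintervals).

Δs = 1.
Sum = 1·[4.5 + 13.75 + 29.5 + 53.25] = 101.

101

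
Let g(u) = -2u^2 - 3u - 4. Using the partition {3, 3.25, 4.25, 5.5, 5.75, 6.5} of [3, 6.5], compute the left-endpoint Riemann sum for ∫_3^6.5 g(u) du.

-194.5

Subinterval widths: 0.25, 1, 1.25, 0.25, 0.75.
Left endpoints: 3, 3.25, 4.25, 5.5, 5.75.
g(3) = -31, g(3.25) = -34.875, g(4.25) = -52.875, g(5.5) = -81, g(5.75) = -87.375.
Sum = Σ Δu_i · g(u_i).
Sum = -194.5.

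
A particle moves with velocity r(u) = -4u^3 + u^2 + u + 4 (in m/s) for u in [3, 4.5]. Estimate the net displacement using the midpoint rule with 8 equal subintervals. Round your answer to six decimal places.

Δu = (4.5 − 3)/8 = 0.1875.
Midpoints: 3.09375, 3.28125, 3.46875, 3.65625, 3.84375, 4.03125, 4.21875, 4.40625.
r(3.09375) = -833779/8192, r(3.28125) = -1009777/8192, r(3.46875) = -1207879/8192, r(3.65625) = -1429381/8192, r(3.84375) = -1675579/8192, r(4.03125) = -1947769/8192, r(4.21875) = -2247247/8192, r(4.40625) = -2575309/8192.
Sum = Δu · [r(3.09375) + r(3.28125) + r(3.46875) + ...].
Sum ≈ -295.869141.

-295.869141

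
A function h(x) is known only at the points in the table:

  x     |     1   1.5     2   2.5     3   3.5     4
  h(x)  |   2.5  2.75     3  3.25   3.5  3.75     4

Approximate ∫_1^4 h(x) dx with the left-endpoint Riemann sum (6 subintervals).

9.375

Δx = 0.5.
Sum = 0.5·[2.5 + 2.75 + 3 + 3.25 + 3.5 + 3.75] = 9.375.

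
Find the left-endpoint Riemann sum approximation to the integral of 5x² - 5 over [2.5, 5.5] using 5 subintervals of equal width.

201.15

Δx = (5.5 − 2.5)/5 = 0.6.
Left endpoints: 2.5, 3.1, 3.7, 4.3, 4.9.
f(2.5) = 26.25, f(3.1) = 43.05, f(3.7) = 63.45, f(4.3) = 87.45, f(4.9) = 115.05.
Sum = Δx · [f(2.5) + f(3.1) + f(3.7) + f(4.3) + f(4.9)].
Sum = 201.15.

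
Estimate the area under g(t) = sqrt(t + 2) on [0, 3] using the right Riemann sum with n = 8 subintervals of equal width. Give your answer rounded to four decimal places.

5.7205

Δt = (3 − 0)/8 = 0.375.
Right endpoints: 0.375, 0.75, 1.125, 1.5, 1.875, 2.25, 2.625, 3.
g(0.375) ≈ 1.5411, g(0.75) ≈ 1.6583, g(1.125) ≈ 1.7678, g(1.5) ≈ 1.8708, g(1.875) ≈ 1.9685, g(2.25) ≈ 2.0616, g(2.625) ≈ 2.1506, g(3) ≈ 2.2361.
Sum = Δt · [g(0.375) + g(0.75) + g(1.125) + ...].
Sum ≈ 5.7205.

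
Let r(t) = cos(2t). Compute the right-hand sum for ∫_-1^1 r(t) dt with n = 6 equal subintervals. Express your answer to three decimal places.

Δt = (1 − (-1))/6 = 1/3.
Right endpoints: -2/3, -1/3, 0, 1/3, 2/3, 1.
r(-2/3) ≈ 0.235, r(-1/3) ≈ 0.786, r(0) ≈ 1.000, r(1/3) ≈ 0.786, r(2/3) ≈ 0.235, r(1) ≈ -0.416.
Sum = Δt · [r(-2/3) + r(-1/3) + r(0) + ...].
Sum ≈ 0.875.

0.875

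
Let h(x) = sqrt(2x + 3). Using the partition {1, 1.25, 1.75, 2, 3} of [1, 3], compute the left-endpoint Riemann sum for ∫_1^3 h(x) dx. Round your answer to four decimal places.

Subinterval widths: 0.25, 0.5, 0.25, 1.
Left endpoints: 1, 1.25, 1.75, 2.
h(1) ≈ 2.2361, h(1.25) ≈ 2.3452, h(1.75) ≈ 2.5495, h(2) ≈ 2.6458.
Sum = Σ Δx_i · h(x_i).
Sum ≈ 5.0147.

5.0147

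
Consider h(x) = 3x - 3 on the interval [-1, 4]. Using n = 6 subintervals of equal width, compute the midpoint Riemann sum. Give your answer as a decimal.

7.5

Δx = (4 − (-1))/6 = 5/6.
Midpoints: -7/12, 0.25, 13/12, 23/12, 2.75, 43/12.
h(-7/12) = -4.75, h(0.25) = -2.25, h(13/12) = 0.25, h(23/12) = 2.75, h(2.75) = 5.25, h(43/12) = 7.75.
Sum = Δx · [h(-7/12) + h(0.25) + h(13/12) + ...].
Sum = 7.5.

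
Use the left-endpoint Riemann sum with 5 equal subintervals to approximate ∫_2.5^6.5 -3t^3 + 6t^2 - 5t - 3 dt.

Δt = (6.5 − 2.5)/5 = 0.8.
Left endpoints: 2.5, 3.3, 4.1, 4.9, 5.7.
f(2.5) = -24.875, f(3.3) = -61.971, f(4.1) = -129.403, f(4.9) = -236.387, f(5.7) = -392.139.
Sum = Δt · [f(2.5) + f(3.3) + f(4.1) + f(4.9) + f(5.7)].
Sum = -675.82.

-675.82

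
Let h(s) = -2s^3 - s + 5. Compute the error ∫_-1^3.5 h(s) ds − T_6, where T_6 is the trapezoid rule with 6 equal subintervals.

Exact integral: ∫_-1^3.5 h(s) ds = -57.65625.
T_6 = -60.8203125.
Error = -57.65625 − (-60.8203125) = 3.1640625.

3.1640625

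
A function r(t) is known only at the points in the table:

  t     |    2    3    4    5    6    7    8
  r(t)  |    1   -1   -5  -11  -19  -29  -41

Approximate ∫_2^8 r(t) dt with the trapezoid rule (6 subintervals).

-85

Δt = 1.
T_6 = (1/2)·[1 + 2·(-1) + 2·(-5) + 2·(-11) + 2·(-19) + 2·(-29) + (-41)] = -85.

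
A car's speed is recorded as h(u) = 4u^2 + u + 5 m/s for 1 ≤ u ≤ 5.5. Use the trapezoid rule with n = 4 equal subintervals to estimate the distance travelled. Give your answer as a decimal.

Δu = (5.5 − 1)/4 = 1.125.
h(1) = 10, h(2.125) = 25.1875, h(3.25) = 50.5, h(4.375) = 85.9375, h(5.5) = 131.5.
T_4 = (Δu/2)·[h(u_0) + 2h(u_1) + 2h(u_2) + 2h(u_3) + h(u_4)].
Sum = 261.421875.

261.421875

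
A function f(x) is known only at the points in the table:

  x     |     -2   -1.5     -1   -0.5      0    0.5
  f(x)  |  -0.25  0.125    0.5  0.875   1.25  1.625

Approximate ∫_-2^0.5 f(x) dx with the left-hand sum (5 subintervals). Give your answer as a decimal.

Δx = 0.5.
Sum = 0.5·[(-0.25) + 0.125 + 0.5 + 0.875 + 1.25] = 1.25.

1.25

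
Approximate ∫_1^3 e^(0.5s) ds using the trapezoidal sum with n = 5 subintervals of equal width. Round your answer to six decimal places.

Δs = (3 − 1)/5 = 0.4.
f(1) ≈ 1.648721, f(1.4) ≈ 2.013753, f(1.8) ≈ 2.459603, f(2.2) ≈ 3.004166, f(2.6) ≈ 3.669297, f(3) ≈ 4.481689.
T_5 = (Δs/2)·[f(s_0) + 2f(s_1) + ... + 2f(s_{4}) + f(s_5)].
Sum ≈ 5.684809.

5.684809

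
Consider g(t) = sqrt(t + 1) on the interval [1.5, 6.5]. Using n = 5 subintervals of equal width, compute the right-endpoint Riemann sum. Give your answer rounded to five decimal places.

Δt = (6.5 − 1.5)/5 = 1.
Right endpoints: 2.5, 3.5, 4.5, 5.5, 6.5.
g(2.5) ≈ 1.87083, g(3.5) ≈ 2.12132, g(4.5) ≈ 2.34521, g(5.5) ≈ 2.54951, g(6.5) ≈ 2.73861.
Sum = Δt · [g(2.5) + g(3.5) + g(4.5) + g(5.5) + g(6.5)].
Sum ≈ 11.62548.

11.62548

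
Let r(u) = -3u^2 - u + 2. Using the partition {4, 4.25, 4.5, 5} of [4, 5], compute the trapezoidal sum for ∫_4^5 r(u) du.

Subinterval widths: 0.25, 0.25, 0.5.
r(4) = -50, r(4.25) = -56.4375, r(4.5) = -63.25, r(5) = -78.
On each subinterval the trapezoid contributes (Δu_i/2)·[r(u_{i-1}) + r(u_i)].
Sum = -63.578125.

-63.578125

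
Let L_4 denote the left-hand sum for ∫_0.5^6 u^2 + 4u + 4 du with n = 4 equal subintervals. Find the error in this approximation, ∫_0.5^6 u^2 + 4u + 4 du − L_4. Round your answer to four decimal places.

37.9701

Exact integral: ∫_0.5^6 f(u) du ≈ 165.458333.
L_4 = 127.48828125.
Error ≈ 165.458333 − 127.48828125 ≈ 37.9701.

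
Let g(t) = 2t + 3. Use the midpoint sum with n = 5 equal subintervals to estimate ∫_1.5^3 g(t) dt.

11.25

Δt = (3 − 1.5)/5 = 0.3.
Midpoints: 1.65, 1.95, 2.25, 2.55, 2.85.
g(1.65) = 6.3, g(1.95) = 6.9, g(2.25) = 7.5, g(2.55) = 8.1, g(2.85) = 8.7.
Sum = Δt · [g(1.65) + g(1.95) + g(2.25) + g(2.55) + g(2.85)].
Sum = 11.25.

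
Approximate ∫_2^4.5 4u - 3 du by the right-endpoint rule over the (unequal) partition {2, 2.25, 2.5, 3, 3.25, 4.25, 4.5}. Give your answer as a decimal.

Subinterval widths: 0.25, 0.25, 0.5, 0.25, 1, 0.25.
Right endpoints: 2.25, 2.5, 3, 3.25, 4.25, 4.5.
f(2.25) = 6, f(2.5) = 7, f(3) = 9, f(3.25) = 10, f(4.25) = 14, f(4.5) = 15.
Sum = Σ Δu_i · f(u_i).
Sum = 28.

28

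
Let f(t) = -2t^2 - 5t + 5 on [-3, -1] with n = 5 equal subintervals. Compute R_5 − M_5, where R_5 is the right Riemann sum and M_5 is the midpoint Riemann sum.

R_5 = 13.76.
M_5 = 12.72.
R_5 − M_5 = 1.04.

1.04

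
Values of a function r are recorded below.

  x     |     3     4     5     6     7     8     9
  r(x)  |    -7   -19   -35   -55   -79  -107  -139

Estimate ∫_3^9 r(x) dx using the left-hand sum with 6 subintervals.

Δx = 1.
Sum = 1·[(-7) + (-19) + (-35) + (-55) + (-79) + (-107)] = -302.

-302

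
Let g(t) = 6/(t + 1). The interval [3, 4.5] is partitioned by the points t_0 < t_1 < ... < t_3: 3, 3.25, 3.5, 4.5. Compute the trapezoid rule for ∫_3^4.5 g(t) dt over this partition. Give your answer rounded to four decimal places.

1.9192

Subinterval widths: 0.25, 0.25, 1.
g(3) = 1.5, g(3.25) = 24/17, g(3.5) = 4/3, g(4.5) = 12/11.
On each subinterval the trapezoid contributes (Δt_i/2)·[g(t_{i-1}) + g(t_i)].
Sum ≈ 1.9192.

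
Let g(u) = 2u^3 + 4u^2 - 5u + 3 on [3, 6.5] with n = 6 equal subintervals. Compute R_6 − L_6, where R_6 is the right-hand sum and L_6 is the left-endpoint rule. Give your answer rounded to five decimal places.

R_6 ≈ 1294.1594329.
L_6 ≈ 937.8885995.
R_6 − L_6 ≈ 356.27083.

356.27083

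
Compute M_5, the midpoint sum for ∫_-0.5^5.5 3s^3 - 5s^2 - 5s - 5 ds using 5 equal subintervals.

291.15

Δs = (5.5 − (-0.5))/5 = 1.2.
Midpoints: 0.1, 1.3, 2.5, 3.7, 4.9.
f(0.1) = -5.547, f(1.3) = -13.359, f(2.5) = -1.875, f(3.7) = 60.009, f(4.9) = 203.397.
Sum = Δs · [f(0.1) + f(1.3) + f(2.5) + f(3.7) + f(4.9)].
Sum = 291.15.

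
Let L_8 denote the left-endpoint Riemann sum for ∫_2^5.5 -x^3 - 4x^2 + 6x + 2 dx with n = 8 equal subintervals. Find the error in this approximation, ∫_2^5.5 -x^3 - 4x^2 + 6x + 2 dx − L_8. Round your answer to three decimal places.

Exact integral: ∫_2^5.5 f(x) dx ≈ -350.18229.
L_8 ≈ -298.86548.
Error ≈ -350.18229 − (-298.86548) ≈ -51.317.

-51.317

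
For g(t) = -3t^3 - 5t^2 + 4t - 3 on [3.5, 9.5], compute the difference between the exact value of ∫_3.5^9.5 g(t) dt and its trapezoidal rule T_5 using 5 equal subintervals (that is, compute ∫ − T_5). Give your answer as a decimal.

Exact integral: ∫_3.5^9.5 g(t) dt = -7215.75.
T_5 = -7307.19.
Error = -7215.75 − (-7307.19) = 91.44.

91.44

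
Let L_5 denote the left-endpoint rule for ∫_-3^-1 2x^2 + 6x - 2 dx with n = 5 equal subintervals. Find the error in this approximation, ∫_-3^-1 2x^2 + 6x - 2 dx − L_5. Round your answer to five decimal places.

Exact integral: ∫_-3^-1 f(x) dx ≈ -10.6666667.
L_5 = -9.76.
Error ≈ -10.6666667 − (-9.76) ≈ -0.90667.

-0.90667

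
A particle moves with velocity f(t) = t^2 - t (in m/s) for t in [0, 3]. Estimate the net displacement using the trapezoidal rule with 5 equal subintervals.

4.68

Δt = (3 − 0)/5 = 0.6.
f(0) = 0, f(0.6) = -0.24, f(1.2) = 0.24, f(1.8) = 1.44, f(2.4) = 3.36, f(3) = 6.
T_5 = (Δt/2)·[f(t_0) + 2f(t_1) + ... + 2f(t_{4}) + f(t_5)].
Sum = 4.68.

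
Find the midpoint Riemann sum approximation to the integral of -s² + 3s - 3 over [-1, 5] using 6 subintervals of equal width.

-23.5

Δs = (5 − (-1))/6 = 1.
Midpoints: -0.5, 0.5, 1.5, 2.5, 3.5, 4.5.
f(-0.5) = -4.75, f(0.5) = -1.75, f(1.5) = -0.75, f(2.5) = -1.75, f(3.5) = -4.75, f(4.5) = -9.75.
Sum = Δs · [f(-0.5) + f(0.5) + f(1.5) + ...].
Sum = -23.5.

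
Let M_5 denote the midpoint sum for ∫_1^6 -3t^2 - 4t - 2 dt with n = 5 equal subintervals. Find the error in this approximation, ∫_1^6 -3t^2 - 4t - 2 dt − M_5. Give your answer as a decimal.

Exact integral: ∫_1^6 f(t) dt = -295.
M_5 = -293.75.
Error = -295 − (-293.75) = -1.25.

-1.25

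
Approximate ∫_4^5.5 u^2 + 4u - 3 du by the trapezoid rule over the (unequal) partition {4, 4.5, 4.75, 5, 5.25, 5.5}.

58.15625

Subinterval widths: 0.5, 0.25, 0.25, 0.25, 0.25.
f(4) = 29, f(4.5) = 35.25, f(4.75) = 38.5625, f(5) = 42, f(5.25) = 45.5625, f(5.5) = 49.25.
On each subinterval the trapezoid contributes (Δu_i/2)·[f(u_{i-1}) + f(u_i)].
Sum = 58.15625.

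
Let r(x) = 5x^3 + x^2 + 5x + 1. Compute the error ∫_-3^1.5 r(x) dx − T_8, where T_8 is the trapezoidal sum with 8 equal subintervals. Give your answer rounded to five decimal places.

Exact integral: ∫_-3^1.5 r(x) dx = -97.171875.
T_8 ≈ -99.6042480.
Error ≈ -97.171875 − (-99.6042480) ≈ 2.43237.

2.43237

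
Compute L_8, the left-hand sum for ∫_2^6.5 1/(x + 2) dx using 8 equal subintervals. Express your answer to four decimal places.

Δx = (6.5 − 2)/8 = 0.5625.
Left endpoints: 2, 2.5625, 3.125, 3.6875, 4.25, 4.8125, 5.375, 5.9375.
f(2) = 0.25, f(2.5625) = 16/73, f(3.125) = 8/41, f(3.6875) = 16/91, f(4.25) = 0.16, f(4.8125) = 16/109, f(5.375) = 8/59, f(5.9375) = 16/127.
Sum = Δx · [f(2) + f(2.5625) + f(3.125) + ...].
Sum ≈ 0.7923.

0.7923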